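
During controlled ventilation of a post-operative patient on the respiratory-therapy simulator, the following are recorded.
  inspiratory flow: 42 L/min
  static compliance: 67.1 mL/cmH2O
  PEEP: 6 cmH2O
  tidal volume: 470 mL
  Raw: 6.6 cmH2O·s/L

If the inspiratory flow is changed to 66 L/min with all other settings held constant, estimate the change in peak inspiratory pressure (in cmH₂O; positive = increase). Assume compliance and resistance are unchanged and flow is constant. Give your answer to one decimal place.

Flow: 42 L/min ÷ 60 = 0.7 L/s.
New flow: 66 L/min ÷ 60 = 1.1 L/s.
PIP = Vt/C + R·V̇ + PEEP (constant-flow equation of motion).
Only the resistive term changes: ΔPIP = R × ΔV̇ = 6.6 × (1.1 − 0.7) = 6.6 × 0.4 = 2.64 cmH2O.

2.6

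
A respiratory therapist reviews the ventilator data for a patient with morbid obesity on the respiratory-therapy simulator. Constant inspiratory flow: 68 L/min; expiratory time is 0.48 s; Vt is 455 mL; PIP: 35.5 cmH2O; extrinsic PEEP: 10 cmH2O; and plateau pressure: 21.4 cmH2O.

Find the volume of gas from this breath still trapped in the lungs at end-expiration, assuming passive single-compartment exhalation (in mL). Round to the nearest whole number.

Flow: 68 L/min ÷ 60 = 1.1333 L/s.
R = (PIP − Pplat)/V̇ = (35.5 − 21.4) / 1.1333 = 14.1/1.1333 = 12.442 cmH2O·s/L.
C = Vt/(Pplat − PEEP) = 455.0 / (21.4 − 10) = 455.0/11.4 = 39.912 mL/cmH2O.
τ = R × C = 12.442 × 0.03991 L/cmH2O = 0.4966 s.
Fraction remaining = e^(−Te/τ) = e^(−0.48/0.4966) = 0.3804.
Trapped volume = 455.0 × 0.3804 = 173.08 mL.

173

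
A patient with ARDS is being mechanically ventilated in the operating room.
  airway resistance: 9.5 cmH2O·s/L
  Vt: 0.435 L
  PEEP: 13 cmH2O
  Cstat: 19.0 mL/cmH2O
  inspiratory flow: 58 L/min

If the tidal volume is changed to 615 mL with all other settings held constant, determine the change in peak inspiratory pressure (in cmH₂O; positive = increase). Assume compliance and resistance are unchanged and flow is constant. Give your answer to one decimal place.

PIP = Vt/C + R·V̇ + PEEP (constant-flow equation of motion).
Only the elastic term changes: ΔPIP = ΔVt / C = (615 − 435) / 19.0 = 9.474 cmH2O.

9.5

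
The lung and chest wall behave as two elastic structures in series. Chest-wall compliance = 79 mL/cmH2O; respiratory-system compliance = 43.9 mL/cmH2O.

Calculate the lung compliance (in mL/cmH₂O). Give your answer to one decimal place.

1/CL = 1/Crs − 1/Ccw.
1/CL = 1/43.9 − 1/79 = 0.01012.
CL = 98.814 mL/cmH2O.

98.8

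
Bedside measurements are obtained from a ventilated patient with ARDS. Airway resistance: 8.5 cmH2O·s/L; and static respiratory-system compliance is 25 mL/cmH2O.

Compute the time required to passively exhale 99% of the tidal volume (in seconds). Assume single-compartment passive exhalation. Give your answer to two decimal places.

τ = R × C = 8.5 × 25 mL/cmH2O = 8.5 × 0.025 L/cmH2O = 0.2125 s.
Exhaled fraction f = 1 − e^(−t/τ) → t = −τ·ln(1 − f) = −0.2125·ln(0.01) = 0.9786 s.

0.98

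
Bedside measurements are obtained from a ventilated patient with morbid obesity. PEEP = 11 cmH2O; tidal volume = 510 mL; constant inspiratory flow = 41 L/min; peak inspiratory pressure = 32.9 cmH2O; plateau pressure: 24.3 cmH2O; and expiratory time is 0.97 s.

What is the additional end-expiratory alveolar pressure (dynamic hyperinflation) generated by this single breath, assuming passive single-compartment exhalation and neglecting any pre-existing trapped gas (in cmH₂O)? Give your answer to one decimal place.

Flow: 41 L/min ÷ 60 = 0.6833 L/s.
R = (PIP − Pplat)/V̇ = (32.9 − 24.3) / 0.6833 = 8.6/0.6833 = 12.586 cmH2O·s/L.
C = Vt/(Pplat − PEEP) = 510.0 / (24.3 − 11) = 510.0/13.3 = 38.346 mL/cmH2O.
τ = R × C = 12.586 × 0.03835 L/cmH2O = 0.4827 s.
Fraction remaining = e^(−Te/τ) = e^(−0.97/0.4827) = 0.1341; trapped volume = 510.0 × 0.1341 = 68.391 mL.
Additional alveolar pressure from trapping ≈ V_trapped / C = 68.391 / 38.346 = 1.784 cmH2O.

1.8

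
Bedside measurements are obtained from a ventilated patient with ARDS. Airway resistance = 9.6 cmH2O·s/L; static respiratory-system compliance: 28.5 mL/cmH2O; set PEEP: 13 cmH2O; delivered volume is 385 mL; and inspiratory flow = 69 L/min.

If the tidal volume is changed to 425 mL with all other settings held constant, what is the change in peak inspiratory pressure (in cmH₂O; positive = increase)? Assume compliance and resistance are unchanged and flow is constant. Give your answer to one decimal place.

PIP = Vt/C + R·V̇ + PEEP (constant-flow equation of motion).
Only the elastic term changes: ΔPIP = ΔVt / C = (425 − 385) / 28.5 = 1.404 cmH2O.

1.4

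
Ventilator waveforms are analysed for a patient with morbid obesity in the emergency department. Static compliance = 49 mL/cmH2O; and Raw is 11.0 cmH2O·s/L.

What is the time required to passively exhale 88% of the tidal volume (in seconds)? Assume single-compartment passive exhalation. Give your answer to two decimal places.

τ = R × C = 11.0 × 49 mL/cmH2O = 11.0 × 0.049 L/cmH2O = 0.539 s.
Exhaled fraction f = 1 − e^(−t/τ) → t = −τ·ln(1 − f) = −0.539·ln(0.12) = 1.143 s.

1.14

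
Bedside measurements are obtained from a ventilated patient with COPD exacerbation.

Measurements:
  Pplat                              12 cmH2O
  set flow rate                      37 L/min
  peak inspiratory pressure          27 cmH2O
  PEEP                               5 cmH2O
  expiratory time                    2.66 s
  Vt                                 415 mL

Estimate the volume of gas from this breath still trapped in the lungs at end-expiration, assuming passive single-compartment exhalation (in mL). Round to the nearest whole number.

Flow: 37 L/min ÷ 60 = 0.6167 L/s.
R = (PIP − Pplat)/V̇ = (27 − 12) / 0.6167 = 15.0/0.6167 = 24.323 cmH2O·s/L.
C = Vt/(Pplat − PEEP) = 415.0 / (12 − 5) = 415.0/7.0 = 59.286 mL/cmH2O.
τ = R × C = 24.323 × 0.05929 L/cmH2O = 1.442 s.
Fraction remaining = e^(−Te/τ) = e^(−2.66/1.442) = 0.1581.
Trapped volume = 415.0 × 0.1581 = 65.612 mL.

66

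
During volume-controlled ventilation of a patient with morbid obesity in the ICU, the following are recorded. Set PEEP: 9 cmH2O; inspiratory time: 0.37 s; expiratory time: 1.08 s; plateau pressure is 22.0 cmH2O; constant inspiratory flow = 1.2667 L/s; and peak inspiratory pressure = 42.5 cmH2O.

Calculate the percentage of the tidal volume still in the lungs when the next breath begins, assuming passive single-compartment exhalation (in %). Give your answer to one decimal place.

Vt = flow × Ti = 1.2667 L/s × 0.37 s × 1000 mL/L = 468.68 mL.
R = (PIP − Pplat)/V̇ = (42.5 − 22.0) / 1.2667 = 20.5/1.2667 = 16.184 cmH2O·s/L.
C = Vt/(Pplat − PEEP) = 468.68 / (22.0 − 9) = 468.68/13.0 = 36.052 mL/cmH2O.
τ = R × C = 16.184 × 0.03605 L/cmH2O = 0.5834 s.
Fraction remaining at end-expiration = e^(−Te/τ) = e^(−1.08/0.5834) = 0.157 → 15.7%.

15.7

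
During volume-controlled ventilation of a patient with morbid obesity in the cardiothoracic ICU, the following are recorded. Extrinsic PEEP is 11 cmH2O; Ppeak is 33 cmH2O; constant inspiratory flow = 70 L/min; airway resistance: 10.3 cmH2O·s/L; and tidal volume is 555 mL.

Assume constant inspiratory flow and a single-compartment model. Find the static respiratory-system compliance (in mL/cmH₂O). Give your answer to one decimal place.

Flow: 70 L/min ÷ 60 = 1.1667 L/s.
Equation of motion (constant flow): PIP = Vt/C + R·V̇ + PEEP.
Vt/C = PIP − R·V̇ − PEEP = 33 − 10.3×1.1667 − 11 = 33 − 12.017 − 11 = 9.983 cmH2O.
C = Vt / 9.983 = 555 / 9.983 = 55.595 mL/cmH2O.

55.6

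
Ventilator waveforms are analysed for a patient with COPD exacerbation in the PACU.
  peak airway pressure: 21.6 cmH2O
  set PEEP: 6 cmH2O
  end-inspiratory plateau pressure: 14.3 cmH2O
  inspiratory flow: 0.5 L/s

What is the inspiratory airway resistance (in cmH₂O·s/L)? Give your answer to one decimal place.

14.6

Raw = (PIP − Pplat) / flow = (21.6 − 14.3) / 0.5 = 7.3 / 0.5 = 14.6 cmH2O·s/L.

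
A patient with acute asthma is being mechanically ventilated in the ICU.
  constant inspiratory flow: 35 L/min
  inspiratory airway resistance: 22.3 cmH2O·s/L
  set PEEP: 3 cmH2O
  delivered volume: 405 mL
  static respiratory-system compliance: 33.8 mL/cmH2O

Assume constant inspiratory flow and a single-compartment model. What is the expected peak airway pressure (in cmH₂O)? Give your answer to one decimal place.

28.0

Flow: 35 L/min ÷ 60 = 0.5833 L/s.
Equation of motion (constant flow): PIP = Vt/C + R·V̇ + PEEP.
PIP = 405/33.8 + 22.3×0.5833 + 3 = 11.982 + 13.008 + 3 = 27.99 cmH2O.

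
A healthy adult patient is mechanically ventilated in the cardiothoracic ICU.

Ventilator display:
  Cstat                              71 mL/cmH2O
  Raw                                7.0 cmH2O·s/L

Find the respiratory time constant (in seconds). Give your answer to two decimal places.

0.50

τ = R × C = 7.0 × 71 mL/cmH2O = 7.0 × 0.071 L/cmH2O = 0.497 s.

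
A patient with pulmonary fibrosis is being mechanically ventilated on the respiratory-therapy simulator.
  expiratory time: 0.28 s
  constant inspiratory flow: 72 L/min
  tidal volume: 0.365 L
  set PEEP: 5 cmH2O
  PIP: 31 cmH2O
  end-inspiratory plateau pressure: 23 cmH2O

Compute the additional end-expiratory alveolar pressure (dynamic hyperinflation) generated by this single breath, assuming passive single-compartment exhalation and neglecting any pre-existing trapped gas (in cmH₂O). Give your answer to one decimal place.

2.3

Flow: 72 L/min ÷ 60 = 1.2 L/s.
R = (PIP − Pplat)/V̇ = (31 − 23) / 1.2 = 8.0/1.2 = 6.667 cmH2O·s/L.
C = Vt/(Pplat − PEEP) = 365.0 / (23 − 5) = 365.0/18.0 = 20.278 mL/cmH2O.
τ = R × C = 6.667 × 0.02028 L/cmH2O = 0.1352 s.
Fraction remaining = e^(−Te/τ) = e^(−0.28/0.1352) = 0.1261; trapped volume = 365.0 × 0.1261 = 46.027 mL.
Additional alveolar pressure from trapping ≈ V_trapped / C = 46.027 / 20.278 = 2.27 cmH2O.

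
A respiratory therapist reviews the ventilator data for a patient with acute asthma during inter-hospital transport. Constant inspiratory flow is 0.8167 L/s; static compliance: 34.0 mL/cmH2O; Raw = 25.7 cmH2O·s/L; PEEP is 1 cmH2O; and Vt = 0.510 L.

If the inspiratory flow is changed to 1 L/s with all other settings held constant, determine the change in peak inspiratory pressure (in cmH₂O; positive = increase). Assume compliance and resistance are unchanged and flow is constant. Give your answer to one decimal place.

PIP = Vt/C + R·V̇ + PEEP (constant-flow equation of motion).
Only the resistive term changes: ΔPIP = R × ΔV̇ = 25.7 × (1 − 0.8167) = 25.7 × 0.1833 = 4.711 cmH2O.

4.7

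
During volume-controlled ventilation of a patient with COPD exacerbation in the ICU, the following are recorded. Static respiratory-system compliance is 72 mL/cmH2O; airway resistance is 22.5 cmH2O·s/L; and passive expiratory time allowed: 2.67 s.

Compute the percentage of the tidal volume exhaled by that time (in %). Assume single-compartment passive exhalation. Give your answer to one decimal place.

80.8

τ = R × C = 22.5 × 72 mL/cmH2O = 22.5 × 0.072 L/cmH2O = 1.62 s.
Passive exhalation: V(t)/V₀ = e^(−t/τ) = e^(−2.67/1.62) = 0.1924.
Fraction exhaled = 1 − 0.1924 = 0.8076 → 80.76%.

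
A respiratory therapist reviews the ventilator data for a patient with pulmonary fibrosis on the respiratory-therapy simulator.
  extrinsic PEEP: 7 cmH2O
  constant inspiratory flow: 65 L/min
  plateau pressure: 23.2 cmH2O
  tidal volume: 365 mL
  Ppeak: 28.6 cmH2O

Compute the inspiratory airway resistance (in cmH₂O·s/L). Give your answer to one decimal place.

5.0

Flow: 65 L/min ÷ 60 = 1.0833 L/s.
Raw = (PIP − Pplat) / flow = (28.6 − 23.2) / 1.0833 = 5.4 / 1.0833 = 4.985 cmH2O·s/L.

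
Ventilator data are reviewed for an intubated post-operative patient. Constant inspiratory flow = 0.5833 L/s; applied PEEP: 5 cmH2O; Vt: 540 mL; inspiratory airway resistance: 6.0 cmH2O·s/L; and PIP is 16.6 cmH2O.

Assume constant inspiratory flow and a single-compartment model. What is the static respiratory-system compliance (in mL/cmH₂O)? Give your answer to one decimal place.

66.7

Equation of motion (constant flow): PIP = Vt/C + R·V̇ + PEEP.
Vt/C = PIP − R·V̇ − PEEP = 16.6 − 6.0×0.5833 − 5 = 16.6 − 3.5 − 5 = 8.1 cmH2O.
C = Vt / 8.1 = 540 / 8.1 = 66.667 mL/cmH2O.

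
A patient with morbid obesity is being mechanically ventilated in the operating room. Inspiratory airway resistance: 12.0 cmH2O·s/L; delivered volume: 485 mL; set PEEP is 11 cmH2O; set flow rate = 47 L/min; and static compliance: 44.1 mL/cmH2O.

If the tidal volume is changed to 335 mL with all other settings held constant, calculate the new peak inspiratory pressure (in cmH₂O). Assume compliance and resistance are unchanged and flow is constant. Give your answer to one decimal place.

28.0

Flow: 47 L/min ÷ 60 = 0.7833 L/s.
PIP = Vt/C + R·V̇ + PEEP (constant-flow equation of motion).
Only the elastic term changes: ΔPIP = ΔVt / C = (335 − 485) / 44.1 = -3.401 cmH2O.
Original PIP = 485/44.1 + 12.0×0.7833 + 11 = 31.397 cmH2O; new PIP = 31.397 + (-3.401) = 27.996 cmH2O.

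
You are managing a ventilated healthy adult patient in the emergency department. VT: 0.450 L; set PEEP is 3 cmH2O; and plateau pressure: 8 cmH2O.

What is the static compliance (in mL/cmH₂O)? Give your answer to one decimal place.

90.0

Cstat = Vt / (Pplat − PEEP) = 450 / (8 − 3) = 450 / 5.0 = 90.0 mL/cmH2O.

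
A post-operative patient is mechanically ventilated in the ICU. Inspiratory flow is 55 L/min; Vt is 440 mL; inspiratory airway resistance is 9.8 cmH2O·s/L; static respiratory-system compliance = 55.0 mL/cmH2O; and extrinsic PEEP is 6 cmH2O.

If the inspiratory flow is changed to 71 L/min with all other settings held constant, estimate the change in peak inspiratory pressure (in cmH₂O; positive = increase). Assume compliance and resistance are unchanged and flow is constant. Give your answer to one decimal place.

Flow: 55 L/min ÷ 60 = 0.9167 L/s.
New flow: 71 L/min ÷ 60 = 1.1833 L/s.
PIP = Vt/C + R·V̇ + PEEP (constant-flow equation of motion).
Only the resistive term changes: ΔPIP = R × ΔV̇ = 9.8 × (1.1833 − 0.9167) = 9.8 × 0.2666 = 2.613 cmH2O.

2.6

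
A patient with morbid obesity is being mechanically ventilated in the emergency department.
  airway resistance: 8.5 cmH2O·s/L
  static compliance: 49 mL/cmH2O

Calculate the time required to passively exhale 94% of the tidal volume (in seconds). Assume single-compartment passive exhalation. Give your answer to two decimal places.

1.17

τ = R × C = 8.5 × 49 mL/cmH2O = 8.5 × 0.049 L/cmH2O = 0.4165 s.
Exhaled fraction f = 1 − e^(−t/τ) → t = −τ·ln(1 − f) = −0.4165·ln(0.06) = 1.172 s.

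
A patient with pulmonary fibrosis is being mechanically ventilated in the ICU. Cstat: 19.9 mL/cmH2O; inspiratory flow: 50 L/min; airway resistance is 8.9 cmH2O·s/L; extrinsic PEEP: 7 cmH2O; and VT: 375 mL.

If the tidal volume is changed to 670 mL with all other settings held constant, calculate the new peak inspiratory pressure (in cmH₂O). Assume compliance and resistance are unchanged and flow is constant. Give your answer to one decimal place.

Flow: 50 L/min ÷ 60 = 0.8333 L/s.
PIP = Vt/C + R·V̇ + PEEP (constant-flow equation of motion).
Only the elastic term changes: ΔPIP = ΔVt / C = (670 − 375) / 19.9 = 14.824 cmH2O.
Original PIP = 375/19.9 + 8.9×0.8333 + 7 = 33.261 cmH2O; new PIP = 33.261 + (14.824) = 48.085 cmH2O.

48.1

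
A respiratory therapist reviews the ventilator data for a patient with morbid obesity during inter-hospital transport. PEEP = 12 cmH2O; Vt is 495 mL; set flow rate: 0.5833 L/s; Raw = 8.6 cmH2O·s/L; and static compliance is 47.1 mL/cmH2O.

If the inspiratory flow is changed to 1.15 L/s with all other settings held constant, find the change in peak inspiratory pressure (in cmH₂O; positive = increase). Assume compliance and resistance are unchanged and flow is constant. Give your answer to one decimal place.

PIP = Vt/C + R·V̇ + PEEP (constant-flow equation of motion).
Only the resistive term changes: ΔPIP = R × ΔV̇ = 8.6 × (1.15 − 0.5833) = 8.6 × 0.5667 = 4.874 cmH2O.

4.9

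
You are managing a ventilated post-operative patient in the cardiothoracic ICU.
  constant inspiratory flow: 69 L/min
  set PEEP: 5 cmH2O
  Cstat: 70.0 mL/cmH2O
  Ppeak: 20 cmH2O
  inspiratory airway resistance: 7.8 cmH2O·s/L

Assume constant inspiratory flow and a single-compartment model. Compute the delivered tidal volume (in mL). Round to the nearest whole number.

Flow: 69 L/min ÷ 60 = 1.15 L/s.
Equation of motion (constant flow): PIP = Vt/C + R·V̇ + PEEP.
Vt/C = PIP − R·V̇ − PEEP = 20 − 8.97 − 5 = 6.03 cmH2O.
Vt = C × 6.03 = 70.0 × 6.03 = 422.1 mL.

422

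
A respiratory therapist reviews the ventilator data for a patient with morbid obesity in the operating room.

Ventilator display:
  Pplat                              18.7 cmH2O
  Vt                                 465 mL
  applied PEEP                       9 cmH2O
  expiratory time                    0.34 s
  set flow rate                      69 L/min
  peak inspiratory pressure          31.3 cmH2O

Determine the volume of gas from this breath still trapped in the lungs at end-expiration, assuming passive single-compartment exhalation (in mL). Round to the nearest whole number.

Flow: 69 L/min ÷ 60 = 1.15 L/s.
R = (PIP − Pplat)/V̇ = (31.3 − 18.7) / 1.15 = 12.6/1.15 = 10.957 cmH2O·s/L.
C = Vt/(Pplat − PEEP) = 465.0 / (18.7 − 9) = 465.0/9.7 = 47.938 mL/cmH2O.
τ = R × C = 10.957 × 0.04794 L/cmH2O = 0.5253 s.
Fraction remaining = e^(−Te/τ) = e^(−0.34/0.5253) = 0.5235.
Trapped volume = 465.0 × 0.5235 = 243.43 mL.

243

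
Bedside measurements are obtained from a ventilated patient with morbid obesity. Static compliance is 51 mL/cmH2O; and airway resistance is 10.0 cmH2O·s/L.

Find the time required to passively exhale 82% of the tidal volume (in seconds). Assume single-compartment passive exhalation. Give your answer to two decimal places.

0.87

τ = R × C = 10.0 × 51 mL/cmH2O = 10.0 × 0.051 L/cmH2O = 0.51 s.
Exhaled fraction f = 1 − e^(−t/τ) → t = −τ·ln(1 − f) = −0.51·ln(0.18) = 0.8745 s.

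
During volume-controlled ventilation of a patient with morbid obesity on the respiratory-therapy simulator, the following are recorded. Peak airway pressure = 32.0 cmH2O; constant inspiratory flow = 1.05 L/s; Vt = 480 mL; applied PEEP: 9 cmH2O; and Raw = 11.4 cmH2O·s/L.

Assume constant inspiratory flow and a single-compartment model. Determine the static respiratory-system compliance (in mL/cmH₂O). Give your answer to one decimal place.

43.5

Equation of motion (constant flow): PIP = Vt/C + R·V̇ + PEEP.
Vt/C = PIP − R·V̇ − PEEP = 32.0 − 11.4×1.05 − 9 = 32.0 − 11.97 − 9 = 11.03 cmH2O.
C = Vt / 11.03 = 480 / 11.03 = 43.518 mL/cmH2O.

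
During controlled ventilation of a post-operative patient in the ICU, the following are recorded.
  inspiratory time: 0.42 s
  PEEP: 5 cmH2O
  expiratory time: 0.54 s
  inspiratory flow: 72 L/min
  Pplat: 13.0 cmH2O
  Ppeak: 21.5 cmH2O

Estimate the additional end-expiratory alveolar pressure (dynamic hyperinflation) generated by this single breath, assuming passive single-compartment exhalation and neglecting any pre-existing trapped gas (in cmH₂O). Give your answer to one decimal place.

2.4

Flow: 72 L/min ÷ 60 = 1.2 L/s.
Vt = flow × Ti = 1.2 L/s × 0.42 s × 1000 mL/L = 504.0 mL.
R = (PIP − Pplat)/V̇ = (21.5 − 13.0) / 1.2 = 8.5/1.2 = 7.083 cmH2O·s/L.
C = Vt/(Pplat − PEEP) = 504.0 / (13.0 − 5) = 504.0/8.0 = 63.0 mL/cmH2O.
τ = R × C = 7.083 × 0.063 L/cmH2O = 0.4462 s.
Fraction remaining = e^(−Te/τ) = e^(−0.54/0.4462) = 0.2981; trapped volume = 504.0 × 0.2981 = 150.24 mL.
Additional alveolar pressure from trapping ≈ V_trapped / C = 150.24 / 63.0 = 2.385 cmH2O.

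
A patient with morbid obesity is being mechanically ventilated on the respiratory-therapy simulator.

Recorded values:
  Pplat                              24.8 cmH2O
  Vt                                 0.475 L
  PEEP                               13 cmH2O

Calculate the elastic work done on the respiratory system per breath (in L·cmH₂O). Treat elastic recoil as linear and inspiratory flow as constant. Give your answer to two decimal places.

2.80

Elastic work ≈ ½ × (Pplat − PEEP) × Vt = 0.5 × (24.8 − 13) × 0.475 L = 0.5 × 11.8 × 0.475 = 2.803 L·cmH2O.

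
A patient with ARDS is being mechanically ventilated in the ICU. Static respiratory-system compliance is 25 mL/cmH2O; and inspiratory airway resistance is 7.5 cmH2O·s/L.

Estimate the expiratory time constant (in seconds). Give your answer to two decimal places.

0.19

τ = R × C = 7.5 × 25 mL/cmH2O = 7.5 × 0.025 L/cmH2O = 0.1875 s.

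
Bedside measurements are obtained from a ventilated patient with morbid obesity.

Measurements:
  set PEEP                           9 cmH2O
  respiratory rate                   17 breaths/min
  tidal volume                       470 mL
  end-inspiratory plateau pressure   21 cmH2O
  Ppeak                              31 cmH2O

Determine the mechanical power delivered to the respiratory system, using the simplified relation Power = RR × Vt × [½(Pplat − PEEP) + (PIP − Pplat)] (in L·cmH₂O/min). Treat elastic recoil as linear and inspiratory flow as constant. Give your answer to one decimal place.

Per-breath work = Vt × [½(Pplat−PEEP) + (PIP−Pplat)] = 0.470 × [0.5×12.0 + 10.0] = 0.470 × 16.0 = 7.52 L·cmH2O.
Power = 17 × 7.52 = 127.84 L·cmH2O/min.

127.8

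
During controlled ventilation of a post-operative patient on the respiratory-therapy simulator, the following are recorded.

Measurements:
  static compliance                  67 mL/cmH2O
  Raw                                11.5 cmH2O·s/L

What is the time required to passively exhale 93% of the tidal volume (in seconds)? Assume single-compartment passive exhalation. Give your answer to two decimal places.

2.05

τ = R × C = 11.5 × 67 mL/cmH2O = 11.5 × 0.067 L/cmH2O = 0.7705 s.
Exhaled fraction f = 1 − e^(−t/τ) → t = −τ·ln(1 − f) = −0.7705·ln(0.07) = 2.049 s.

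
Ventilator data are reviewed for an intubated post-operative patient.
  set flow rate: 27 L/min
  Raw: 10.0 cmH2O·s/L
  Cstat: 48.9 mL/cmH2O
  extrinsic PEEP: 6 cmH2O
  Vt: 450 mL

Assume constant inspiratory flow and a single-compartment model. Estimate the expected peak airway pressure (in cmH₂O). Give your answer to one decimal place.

Flow: 27 L/min ÷ 60 = 0.45 L/s.
Equation of motion (constant flow): PIP = Vt/C + R·V̇ + PEEP.
PIP = 450/48.9 + 10.0×0.45 + 6 = 9.202 + 4.5 + 6 = 19.702 cmH2O.

19.7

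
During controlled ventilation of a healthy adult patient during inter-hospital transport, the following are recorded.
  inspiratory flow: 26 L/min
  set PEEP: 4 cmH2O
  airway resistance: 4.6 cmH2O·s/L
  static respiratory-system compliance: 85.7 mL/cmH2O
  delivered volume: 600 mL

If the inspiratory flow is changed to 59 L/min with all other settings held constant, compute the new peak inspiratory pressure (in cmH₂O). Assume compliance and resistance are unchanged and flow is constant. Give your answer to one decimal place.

Flow: 26 L/min ÷ 60 = 0.4333 L/s.
New flow: 59 L/min ÷ 60 = 0.9833 L/s.
PIP = Vt/C + R·V̇ + PEEP (constant-flow equation of motion).
Only the resistive term changes: ΔPIP = R × ΔV̇ = 4.6 × (0.9833 − 0.4333) = 4.6 × 0.55 = 2.53 cmH2O.
Original PIP = 600/85.7 + 4.6×0.4333 + 4 = 12.994 cmH2O; new PIP = 12.994 + (2.53) = 15.524 cmH2O.

15.5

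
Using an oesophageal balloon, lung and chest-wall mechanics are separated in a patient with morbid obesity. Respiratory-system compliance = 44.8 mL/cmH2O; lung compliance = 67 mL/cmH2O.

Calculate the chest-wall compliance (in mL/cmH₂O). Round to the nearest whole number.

135

1/Ccw = 1/Crs − 1/CL.
1/Ccw = 1/44.8 − 1/67 = 0.007396.
Ccw = 135.21 mL/cmH2O.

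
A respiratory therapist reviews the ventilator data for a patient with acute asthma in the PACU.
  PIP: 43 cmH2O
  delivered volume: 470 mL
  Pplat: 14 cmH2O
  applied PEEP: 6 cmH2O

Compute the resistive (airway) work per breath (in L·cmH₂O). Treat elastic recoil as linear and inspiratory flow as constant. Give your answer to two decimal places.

13.63

With constant inspiratory flow the resistive pressure is constant at PIP − Pplat = 43 − 14 = 29.0 cmH2O, so resistive work = 29.0 × 0.470 = 13.63 L·cmH2O.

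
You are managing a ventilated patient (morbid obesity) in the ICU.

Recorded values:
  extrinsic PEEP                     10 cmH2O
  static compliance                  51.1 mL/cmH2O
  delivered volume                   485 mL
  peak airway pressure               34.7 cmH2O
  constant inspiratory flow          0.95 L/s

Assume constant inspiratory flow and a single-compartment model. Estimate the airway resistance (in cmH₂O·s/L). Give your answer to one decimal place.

Equation of motion (constant flow): PIP = Vt/C + R·V̇ + PEEP.
R·V̇ = PIP − Vt/C − PEEP = 34.7 − 485/51.1 − 10 = 34.7 − 9.491 − 10 = 15.209 cmH2O.
R = 15.209 / 0.95 = 16.009 cmH2O·s/L.

16.0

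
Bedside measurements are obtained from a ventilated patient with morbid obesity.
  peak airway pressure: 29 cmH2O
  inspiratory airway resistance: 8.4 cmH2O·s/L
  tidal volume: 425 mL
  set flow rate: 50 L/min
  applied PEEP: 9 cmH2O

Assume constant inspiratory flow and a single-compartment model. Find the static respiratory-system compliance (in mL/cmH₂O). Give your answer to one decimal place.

32.7

Flow: 50 L/min ÷ 60 = 0.8333 L/s.
Equation of motion (constant flow): PIP = Vt/C + R·V̇ + PEEP.
Vt/C = PIP − R·V̇ − PEEP = 29 − 8.4×0.8333 − 9 = 29 − 7.0 − 9 = 13.0 cmH2O.
C = Vt / 13.0 = 425 / 13.0 = 32.692 mL/cmH2O.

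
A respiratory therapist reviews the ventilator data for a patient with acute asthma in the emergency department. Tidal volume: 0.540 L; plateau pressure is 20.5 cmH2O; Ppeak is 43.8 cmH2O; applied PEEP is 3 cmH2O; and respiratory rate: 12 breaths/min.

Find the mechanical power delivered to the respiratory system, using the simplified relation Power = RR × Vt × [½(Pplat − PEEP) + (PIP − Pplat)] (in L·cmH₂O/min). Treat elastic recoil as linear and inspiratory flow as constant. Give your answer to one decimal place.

Per-breath work = Vt × [½(Pplat−PEEP) + (PIP−Pplat)] = 0.540 × [0.5×17.5 + 23.3] = 0.540 × 32.05 = 17.307 L·cmH2O.
Power = 12 × 17.307 = 207.68 L·cmH2O/min.

207.7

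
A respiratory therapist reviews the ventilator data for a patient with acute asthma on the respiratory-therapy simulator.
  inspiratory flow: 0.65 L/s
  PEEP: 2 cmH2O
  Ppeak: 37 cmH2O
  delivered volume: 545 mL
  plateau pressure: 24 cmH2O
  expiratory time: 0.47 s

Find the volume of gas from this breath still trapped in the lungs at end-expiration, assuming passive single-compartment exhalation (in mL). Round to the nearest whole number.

211

R = (PIP − Pplat)/V̇ = (37 − 24) / 0.65 = 13.0/0.65 = 20.0 cmH2O·s/L.
C = Vt/(Pplat − PEEP) = 545.0 / (24 − 2) = 545.0/22.0 = 24.773 mL/cmH2O.
τ = R × C = 20.0 × 0.02477 L/cmH2O = 0.4954 s.
Fraction remaining = e^(−Te/τ) = e^(−0.47/0.4954) = 0.3872.
Trapped volume = 545.0 × 0.3872 = 211.02 mL.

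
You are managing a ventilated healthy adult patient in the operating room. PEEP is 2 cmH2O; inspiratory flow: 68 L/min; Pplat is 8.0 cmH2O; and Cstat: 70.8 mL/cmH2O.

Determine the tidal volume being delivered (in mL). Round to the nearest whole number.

Vt = Cstat × (Pplat − PEEP) = 70.8 × (8.0 − 2) = 70.8 × 6.0 = 424.8 mL.

425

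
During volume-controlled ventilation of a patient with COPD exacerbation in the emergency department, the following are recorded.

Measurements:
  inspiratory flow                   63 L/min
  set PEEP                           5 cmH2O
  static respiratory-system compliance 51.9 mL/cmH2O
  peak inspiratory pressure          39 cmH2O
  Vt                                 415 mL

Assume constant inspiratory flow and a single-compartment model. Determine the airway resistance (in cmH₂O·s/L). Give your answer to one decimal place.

Flow: 63 L/min ÷ 60 = 1.05 L/s.
Equation of motion (constant flow): PIP = Vt/C + R·V̇ + PEEP.
R·V̇ = PIP − Vt/C − PEEP = 39 − 415/51.9 − 5 = 39 − 7.996 − 5 = 26.004 cmH2O.
R = 26.004 / 1.05 = 24.766 cmH2O·s/L.

24.8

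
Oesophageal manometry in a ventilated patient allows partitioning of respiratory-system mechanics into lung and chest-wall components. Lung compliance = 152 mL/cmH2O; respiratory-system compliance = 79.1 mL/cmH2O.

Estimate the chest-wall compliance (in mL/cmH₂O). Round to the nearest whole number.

1/Ccw = 1/Crs − 1/CL.
1/Ccw = 1/79.1 − 1/152 = 0.006063.
Ccw = 164.93 mL/cmH2O.

165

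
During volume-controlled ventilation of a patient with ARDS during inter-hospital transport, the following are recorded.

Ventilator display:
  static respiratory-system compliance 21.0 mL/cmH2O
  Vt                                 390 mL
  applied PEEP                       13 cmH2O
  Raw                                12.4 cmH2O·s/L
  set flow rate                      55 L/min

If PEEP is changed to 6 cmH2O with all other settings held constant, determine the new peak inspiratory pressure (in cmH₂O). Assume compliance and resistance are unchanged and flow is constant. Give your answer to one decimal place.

35.9

Flow: 55 L/min ÷ 60 = 0.9167 L/s.
PIP = Vt/C + R·V̇ + PEEP (constant-flow equation of motion).
Only the baseline term changes: ΔPIP = ΔPEEP = 6 − 13 = -7.0 cmH2O.
Original PIP = 390/21.0 + 12.4×0.9167 + 13 = 42.939 cmH2O; new PIP = 42.939 + (-7.0) = 35.939 cmH2O.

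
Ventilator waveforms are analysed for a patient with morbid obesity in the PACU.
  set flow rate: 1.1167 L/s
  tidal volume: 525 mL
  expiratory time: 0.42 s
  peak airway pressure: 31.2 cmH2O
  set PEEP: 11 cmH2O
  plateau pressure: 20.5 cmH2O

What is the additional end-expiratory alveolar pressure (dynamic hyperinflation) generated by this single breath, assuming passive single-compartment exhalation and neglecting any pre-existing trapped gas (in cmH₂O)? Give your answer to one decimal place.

R = (PIP − Pplat)/V̇ = (31.2 − 20.5) / 1.1167 = 10.7/1.1167 = 9.582 cmH2O·s/L.
C = Vt/(Pplat − PEEP) = 525.0 / (20.5 − 11) = 525.0/9.5 = 55.263 mL/cmH2O.
τ = R × C = 9.582 × 0.05526 L/cmH2O = 0.5295 s.
Fraction remaining = e^(−Te/τ) = e^(−0.42/0.5295) = 0.4524; trapped volume = 525.0 × 0.4524 = 237.51 mL.
Additional alveolar pressure from trapping ≈ V_trapped / C = 237.51 / 55.263 = 4.298 cmH2O.

4.3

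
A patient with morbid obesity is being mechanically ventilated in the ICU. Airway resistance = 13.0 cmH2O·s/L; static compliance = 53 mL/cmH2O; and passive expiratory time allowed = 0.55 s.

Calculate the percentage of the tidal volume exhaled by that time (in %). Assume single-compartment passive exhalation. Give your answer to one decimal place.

55.0

τ = R × C = 13.0 × 53 mL/cmH2O = 13.0 × 0.053 L/cmH2O = 0.689 s.
Passive exhalation: V(t)/V₀ = e^(−t/τ) = e^(−0.55/0.689) = 0.4501.
Fraction exhaled = 1 − 0.4501 = 0.5499 → 54.99%.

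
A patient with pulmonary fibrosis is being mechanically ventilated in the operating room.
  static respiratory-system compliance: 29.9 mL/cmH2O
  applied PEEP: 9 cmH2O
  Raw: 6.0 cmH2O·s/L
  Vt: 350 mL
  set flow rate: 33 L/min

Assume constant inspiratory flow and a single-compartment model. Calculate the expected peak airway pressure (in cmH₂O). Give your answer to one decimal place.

24.0

Flow: 33 L/min ÷ 60 = 0.55 L/s.
Equation of motion (constant flow): PIP = Vt/C + R·V̇ + PEEP.
PIP = 350/29.9 + 6.0×0.55 + 9 = 11.706 + 3.3 + 9 = 24.006 cmH2O.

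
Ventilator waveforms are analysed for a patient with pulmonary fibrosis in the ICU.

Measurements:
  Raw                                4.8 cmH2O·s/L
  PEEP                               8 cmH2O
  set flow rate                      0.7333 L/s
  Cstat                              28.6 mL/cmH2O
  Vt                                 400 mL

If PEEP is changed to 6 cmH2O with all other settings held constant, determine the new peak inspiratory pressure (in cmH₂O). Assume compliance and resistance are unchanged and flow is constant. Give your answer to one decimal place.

PIP = Vt/C + R·V̇ + PEEP (constant-flow equation of motion).
Only the baseline term changes: ΔPIP = ΔPEEP = 6 − 8 = -2.0 cmH2O.
Original PIP = 400/28.6 + 4.8×0.7333 + 8 = 25.506 cmH2O; new PIP = 25.506 + (-2.0) = 23.506 cmH2O.

23.5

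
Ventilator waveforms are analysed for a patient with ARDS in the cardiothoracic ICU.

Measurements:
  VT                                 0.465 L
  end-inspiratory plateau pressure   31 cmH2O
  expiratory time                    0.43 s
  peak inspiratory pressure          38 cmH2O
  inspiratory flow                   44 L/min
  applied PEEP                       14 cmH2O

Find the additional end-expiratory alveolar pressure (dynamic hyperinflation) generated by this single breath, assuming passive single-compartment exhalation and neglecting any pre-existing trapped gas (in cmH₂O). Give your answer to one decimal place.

3.3

Flow: 44 L/min ÷ 60 = 0.7333 L/s.
R = (PIP − Pplat)/V̇ = (38 − 31) / 0.7333 = 7.0/0.7333 = 9.546 cmH2O·s/L.
C = Vt/(Pplat − PEEP) = 465.0 / (31 − 14) = 465.0/17.0 = 27.353 mL/cmH2O.
τ = R × C = 9.546 × 0.02735 L/cmH2O = 0.2611 s.
Fraction remaining = e^(−Te/τ) = e^(−0.43/0.2611) = 0.1927; trapped volume = 465.0 × 0.1927 = 89.606 mL.
Additional alveolar pressure from trapping ≈ V_trapped / C = 89.606 / 27.353 = 3.276 cmH2O.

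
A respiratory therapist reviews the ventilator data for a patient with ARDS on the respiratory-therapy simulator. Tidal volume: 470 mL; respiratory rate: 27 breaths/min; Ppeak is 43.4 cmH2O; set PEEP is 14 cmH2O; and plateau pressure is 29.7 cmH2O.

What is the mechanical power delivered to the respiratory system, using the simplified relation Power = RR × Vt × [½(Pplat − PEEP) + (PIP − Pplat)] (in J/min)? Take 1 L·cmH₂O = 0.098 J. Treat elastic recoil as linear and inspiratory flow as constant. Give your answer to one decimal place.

26.8

Per-breath work = Vt × [½(Pplat−PEEP) + (PIP−Pplat)] = 0.470 × [0.5×15.7 + 13.7] = 0.470 × 21.55 = 10.129 L·cmH2O.
Power = 27 × 10.129 = 273.48 L·cmH2O/min.
× 0.098 J/(L·cmH2O) → 26.801 J/min.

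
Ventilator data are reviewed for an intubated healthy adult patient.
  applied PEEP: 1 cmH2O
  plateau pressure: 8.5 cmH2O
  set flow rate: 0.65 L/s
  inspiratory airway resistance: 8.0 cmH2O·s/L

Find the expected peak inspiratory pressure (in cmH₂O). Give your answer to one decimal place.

PIP = Pplat + Raw × flow = 8.5 + 8.0 × 0.65 = 8.5 + 5.2 = 13.7 cmH2O.

13.7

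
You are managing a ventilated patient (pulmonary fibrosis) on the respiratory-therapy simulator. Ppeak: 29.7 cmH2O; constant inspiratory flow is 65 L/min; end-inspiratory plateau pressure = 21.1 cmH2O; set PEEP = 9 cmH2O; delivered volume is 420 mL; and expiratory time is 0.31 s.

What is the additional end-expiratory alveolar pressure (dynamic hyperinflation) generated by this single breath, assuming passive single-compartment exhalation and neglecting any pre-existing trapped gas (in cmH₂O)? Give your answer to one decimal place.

3.9

Flow: 65 L/min ÷ 60 = 1.0833 L/s.
R = (PIP − Pplat)/V̇ = (29.7 − 21.1) / 1.0833 = 8.6/1.0833 = 7.939 cmH2O·s/L.
C = Vt/(Pplat − PEEP) = 420.0 / (21.1 − 9) = 420.0/12.1 = 34.711 mL/cmH2O.
τ = R × C = 7.939 × 0.03471 L/cmH2O = 0.2756 s.
Fraction remaining = e^(−Te/τ) = e^(−0.31/0.2756) = 0.3247; trapped volume = 420.0 × 0.3247 = 136.37 mL.
Additional alveolar pressure from trapping ≈ V_trapped / C = 136.37 / 34.711 = 3.929 cmH2O.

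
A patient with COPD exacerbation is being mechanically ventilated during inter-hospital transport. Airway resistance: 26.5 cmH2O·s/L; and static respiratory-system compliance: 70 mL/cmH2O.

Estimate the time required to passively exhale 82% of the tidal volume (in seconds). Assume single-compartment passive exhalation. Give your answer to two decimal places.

τ = R × C = 26.5 × 70 mL/cmH2O = 26.5 × 0.070 L/cmH2O = 1.855 s.
Exhaled fraction f = 1 − e^(−t/τ) → t = −τ·ln(1 − f) = −1.855·ln(0.18) = 3.181 s.

3.18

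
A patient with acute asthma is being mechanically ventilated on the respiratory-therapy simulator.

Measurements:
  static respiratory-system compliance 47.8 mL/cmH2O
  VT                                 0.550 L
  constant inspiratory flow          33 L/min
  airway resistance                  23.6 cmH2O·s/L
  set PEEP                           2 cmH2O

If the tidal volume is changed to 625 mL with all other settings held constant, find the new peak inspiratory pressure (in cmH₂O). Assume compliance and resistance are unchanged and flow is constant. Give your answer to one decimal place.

28.1

Flow: 33 L/min ÷ 60 = 0.55 L/s.
PIP = Vt/C + R·V̇ + PEEP (constant-flow equation of motion).
Only the elastic term changes: ΔPIP = ΔVt / C = (625 − 550) / 47.8 = 1.569 cmH2O.
Original PIP = 550/47.8 + 23.6×0.55 + 2 = 26.486 cmH2O; new PIP = 26.486 + (1.569) = 28.055 cmH2O.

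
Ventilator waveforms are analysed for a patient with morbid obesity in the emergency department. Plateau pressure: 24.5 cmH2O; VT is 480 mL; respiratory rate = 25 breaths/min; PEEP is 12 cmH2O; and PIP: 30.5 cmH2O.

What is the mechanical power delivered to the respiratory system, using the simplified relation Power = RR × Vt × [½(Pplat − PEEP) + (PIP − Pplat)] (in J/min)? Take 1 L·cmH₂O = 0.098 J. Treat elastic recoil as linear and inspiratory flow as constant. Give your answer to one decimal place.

14.4

Per-breath work = Vt × [½(Pplat−PEEP) + (PIP−Pplat)] = 0.480 × [0.5×12.5 + 6.0] = 0.480 × 12.25 = 5.88 L·cmH2O.
Power = 25 × 5.88 = 147.0 L·cmH2O/min.
× 0.098 J/(L·cmH2O) → 14.406 J/min.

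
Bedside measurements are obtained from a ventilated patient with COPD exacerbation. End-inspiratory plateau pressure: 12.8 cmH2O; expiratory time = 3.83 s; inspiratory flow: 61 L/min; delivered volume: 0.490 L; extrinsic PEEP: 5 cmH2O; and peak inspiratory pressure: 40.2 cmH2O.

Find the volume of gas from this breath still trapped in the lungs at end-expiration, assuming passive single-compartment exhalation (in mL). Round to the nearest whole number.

51

Flow: 61 L/min ÷ 60 = 1.0167 L/s.
R = (PIP − Pplat)/V̇ = (40.2 − 12.8) / 1.0167 = 27.4/1.0167 = 26.95 cmH2O·s/L.
C = Vt/(Pplat − PEEP) = 490.0 / (12.8 − 5) = 490.0/7.8 = 62.821 mL/cmH2O.
τ = R × C = 26.95 × 0.06282 L/cmH2O = 1.693 s.
Fraction remaining = e^(−Te/τ) = e^(−3.83/1.693) = 0.1041.
Trapped volume = 490.0 × 0.1041 = 51.009 mL.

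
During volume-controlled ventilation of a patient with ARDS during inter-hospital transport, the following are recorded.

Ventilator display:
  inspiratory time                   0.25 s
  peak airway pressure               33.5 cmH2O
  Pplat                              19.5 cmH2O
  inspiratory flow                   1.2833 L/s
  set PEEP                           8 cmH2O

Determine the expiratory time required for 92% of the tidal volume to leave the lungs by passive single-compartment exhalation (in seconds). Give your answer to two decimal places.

0.77

Vt = flow × Ti = 1.2833 L/s × 0.25 s × 1000 mL/L = 320.83 mL.
R = (PIP − Pplat)/V̇ = (33.5 − 19.5) / 1.2833 = 14.0/1.2833 = 10.909 cmH2O·s/L.
C = Vt/(Pplat − PEEP) = 320.83 / (19.5 − 8) = 320.83/11.5 = 27.898 mL/cmH2O.
τ = R × C = 10.909 × 0.0279 L/cmH2O = 0.3044 s.
t = −τ·ln(1 − 0.92) = −0.3044·ln(0.08) = 0.7688 s.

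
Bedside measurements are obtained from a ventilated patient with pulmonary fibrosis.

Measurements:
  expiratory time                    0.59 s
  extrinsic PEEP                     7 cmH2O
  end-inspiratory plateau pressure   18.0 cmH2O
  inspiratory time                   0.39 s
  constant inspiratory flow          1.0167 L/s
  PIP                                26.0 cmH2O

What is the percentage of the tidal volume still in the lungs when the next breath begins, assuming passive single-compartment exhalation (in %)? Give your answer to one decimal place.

Vt = flow × Ti = 1.0167 L/s × 0.39 s × 1000 mL/L = 396.51 mL.
R = (PIP − Pplat)/V̇ = (26.0 − 18.0) / 1.0167 = 8.0/1.0167 = 7.869 cmH2O·s/L.
C = Vt/(Pplat − PEEP) = 396.51 / (18.0 − 7) = 396.51/11.0 = 36.046 mL/cmH2O.
τ = R × C = 7.869 × 0.03605 L/cmH2O = 0.2837 s.
Fraction remaining at end-expiration = e^(−Te/τ) = e^(−0.59/0.2837) = 0.125 → 12.5%.

12.5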